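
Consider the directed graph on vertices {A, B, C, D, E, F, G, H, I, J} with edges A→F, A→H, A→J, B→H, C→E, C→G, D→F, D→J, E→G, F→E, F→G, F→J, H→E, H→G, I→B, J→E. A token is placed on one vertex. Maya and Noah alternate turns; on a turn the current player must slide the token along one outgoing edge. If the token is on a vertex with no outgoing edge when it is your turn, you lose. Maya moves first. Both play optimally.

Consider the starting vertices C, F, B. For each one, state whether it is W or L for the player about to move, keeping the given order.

Compute win/loss labels from the base case upward. A position with no move is L. Any other position is W if it can reach an L in one move, else L.
Every edge goes from a vertex to one that appears earlier in the order G, E, H, B, I, J, F, D, C, A, so processing vertices in that order labels each vertex after all of its successors.
G: no outgoing edge → L
E: →G(L), so W
H: →G(L), so W
B: →H(W) only, which is W, so L
I: →B(L), so W
J: →E(W) only, which is W, so L
F: →J(L), so W
D: →J(L), so W
C: →G(L), so W
A: →J(L), so W

C: W, F: W, B: L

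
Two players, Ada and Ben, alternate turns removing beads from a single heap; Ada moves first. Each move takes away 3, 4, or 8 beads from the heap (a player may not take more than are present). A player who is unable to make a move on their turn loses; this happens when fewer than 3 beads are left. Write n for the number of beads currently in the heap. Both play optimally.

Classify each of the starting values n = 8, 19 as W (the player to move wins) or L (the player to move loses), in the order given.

8: W, 19: L

Work bottom-up. With no move the player to move loses. Otherwise the position is W if at least one move leads to an L position for the opponent, and L if every move leads to a W.
n=0: no move → L
n=1: no move → L
n=2: no move → L
n=3: can move to 0, which is L ⇒ W
n=4: can move to 1, which is L ⇒ W
n=5: can move to 2, which is L ⇒ W
n=6: can move to 2, which is L ⇒ W
n=7: moves to 4(W), 3(W); every one is W ⇒ L
n=8: can move to 0, which is L ⇒ W
n=9: can move to 1, which is L ⇒ W
n=10: can move to 7, which is L ⇒ W
n=11: can move to 7, which is L ⇒ W
n=12: moves to 9(W), 8(W), 4(W); every one is W ⇒ L
n=13: moves to 10(W), 9(W), 5(W); every one is W ⇒ L
n=14: moves to 11(W), 10(W), 6(W); every one is W ⇒ L
n=15: can move to 12, which is L ⇒ W
n=16: can move to 13, which is L ⇒ W
n=17: can move to 14, which is L ⇒ W
n=18: can move to 14, which is L ⇒ W
n=19: moves to 16(W), 15(W), 11(W); every one is W ⇒ L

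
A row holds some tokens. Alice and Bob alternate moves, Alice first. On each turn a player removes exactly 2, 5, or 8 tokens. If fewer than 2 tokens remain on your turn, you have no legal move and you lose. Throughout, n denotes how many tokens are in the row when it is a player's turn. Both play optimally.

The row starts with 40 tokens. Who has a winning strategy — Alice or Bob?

Positions with no move are L. A position that does have a move is losing for the player to move precisely when every available move leads to a winning position for the opponent. Fill in the labels:
n=0: no move → L
n=1: no move → L
n=2: W (go to 0, an L position)
n=3: W (go to 1, an L position)
n=4: L (sole option 2(W) is W)
n=5: W (go to 0, an L position)
n=6: W (go to 4, an L position)
n=7: L (options 5(W), 2(W) are all W)
n=8: W (go to 0, an L position)
n=9: W (go to 7, an L position)
n=10: L (options 8(W), 5(W), 2(W) are all W)
n=11: L (options 9(W), 6(W), 3(W) are all W)
n=12: W (go to 10, an L position)
n=13: W (go to 11, an L position)
n=14: L (options 12(W), 9(W), 6(W) are all W)
n=15: W (go to 10, an L position)
n=16: W (go to 14, an L position)
n=17: L (options 15(W), 12(W), 9(W) are all W)
n=18: W (go to 10, an L position)
n=19: W (go to 17, an L position)
n=20: L (options 18(W), 15(W), 12(W) are all W)
n=21: L (options 19(W), 16(W), 13(W) are all W)
n=22: W (go to 20, an L position)
n=23: W (go to 21, an L position)
n=24: L (options 22(W), 19(W), 16(W) are all W)
n=25: W (go to 20, an L position)
n=26: W (go to 24, an L position)
n=27: L (options 25(W), 22(W), 19(W) are all W)
n=28: W (go to 20, an L position)
n=29: W (go to 27, an L position)
n=30: L (options 28(W), 25(W), 22(W) are all W)
n=31: L (options 29(W), 26(W), 23(W) are all W)
n=32: W (go to 30, an L position)
n=33: W (go to 31, an L position)
n=34: L (options 32(W), 29(W), 26(W) are all W)
n=35: W (go to 30, an L position)
n=36: W (go to 34, an L position)
n=37: L (options 35(W), 32(W), 29(W) are all W)
n=38: W (go to 30, an L position)
n=39: W (go to 37, an L position)
n=40: L (options 38(W), 35(W), 32(W) are all W)
Every move from 40 reaches a W position, so the mover loses.

Bob wins.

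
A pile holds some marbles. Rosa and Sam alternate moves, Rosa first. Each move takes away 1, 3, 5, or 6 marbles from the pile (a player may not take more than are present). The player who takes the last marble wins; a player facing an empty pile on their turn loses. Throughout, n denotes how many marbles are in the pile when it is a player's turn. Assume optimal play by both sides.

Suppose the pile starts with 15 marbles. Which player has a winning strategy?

Sam wins.

Label each position W (a win for the player to move) or L (a loss). A position with no legal move is L; any other position is W exactly when some move reaches an L, and L when every move reaches a W.
n=0: no move → L
n=1: →0(L), so W
n=2: →1(W) only, which is W, so L
n=3: →2(L), so W
n=4: →3(W), 1(W) — all W, so L
n=5: →4(L), so W
n=6: →0(L), so W
n=7: →4(L), so W
n=8: →2(L), so W
n=9: →4(L), so W
n=10: →4(L), so W
n=11: →10(W), 8(W), 6(W), 5(W) — all W, so L
n=12: →11(L), so W
n=13: →12(W), 10(W), 8(W), 7(W) — all W, so L
n=14: →13(L), so W
n=15: →14(W), 12(W), 10(W), 9(W) — all W, so L
The starting position 15 is L: whatever Rosa does, the opponent receives a W position.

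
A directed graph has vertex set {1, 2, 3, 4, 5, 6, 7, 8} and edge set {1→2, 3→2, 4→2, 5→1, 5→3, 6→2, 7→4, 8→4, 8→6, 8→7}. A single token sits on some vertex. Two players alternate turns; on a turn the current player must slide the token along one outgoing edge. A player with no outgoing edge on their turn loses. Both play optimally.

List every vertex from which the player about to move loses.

Compute win/loss labels from the base case upward. A position with no move is L. Any other position is W if it can reach an L in one move, else L.
Every edge goes from a vertex to one that appears earlier in the order 2, 1, 4, 3, 5, 7, 6, 8, so processing vertices in that order labels each vertex after all of its successors.
2: no outgoing edge → L
1: →2(L), so W
4: →2(L), so W
3: →2(L), so W
5: →3(W), 1(W) — all W, so L
7: →4(W) only, which is W, so L
6: →2(L), so W
8: →7(L), so W
The losing starting vertices are exactly the entries labelled L in this table (3 of them).

2, 5, 7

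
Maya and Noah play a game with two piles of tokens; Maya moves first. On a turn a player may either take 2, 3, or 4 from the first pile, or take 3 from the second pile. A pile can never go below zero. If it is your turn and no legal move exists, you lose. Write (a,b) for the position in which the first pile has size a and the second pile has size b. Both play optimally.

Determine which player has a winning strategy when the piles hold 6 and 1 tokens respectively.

Use the standard recursion: the mover loses at a terminal position; elsewhere, the mover wins exactly when some move hands the opponent an L position.
No move ever increases a pile, so every position that can arise here has a ≤ 6 and b ≤ 1; it is enough to label the cells with 0 ≤ a ≤ 6 and 0 ≤ b ≤ 1.
Every move lowers a or b (never raises either), so fill the grid row by row in increasing a, and left to right within a row: each cell's successors are then already labelled.
      b=0  b=1
a=0:    L    L
a=1:    L    L
a=2:    W    W
a=3:    W    W
a=4:    W    W
a=5:    W    W
a=6:    L    L
Cells with no legal move (terminal, hence L): (0,0), (0,1), (1,0), (1,1).
The remaining L cells, each justified by listing all of its moves:
(6,0): only reaches (4,0)(W), (3,0)(W), (2,0)(W), all W → L
(6,1): only reaches (4,1)(W), (3,1)(W), (2,1)(W), all W → L
Every other cell has at least one move into one of the L cells above, so it is W.
Every move from (6,1) reaches a W position, so the mover loses.

Noah wins.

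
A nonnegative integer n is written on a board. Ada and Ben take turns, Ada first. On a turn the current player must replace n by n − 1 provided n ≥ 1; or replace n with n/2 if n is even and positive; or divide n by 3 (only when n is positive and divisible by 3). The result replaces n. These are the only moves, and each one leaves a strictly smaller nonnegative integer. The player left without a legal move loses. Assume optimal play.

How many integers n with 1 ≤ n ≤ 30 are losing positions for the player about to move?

Build the W/L table. Terminal = L. A non-terminal position is W if it has a move to some L; otherwise it is L.
n=0: no move → L
n=1: W (go to 0, an L position)
n=2: L (sole option 1(W) is W)
n=3: W (go to 2, an L position)
n=4: W (go to 2, an L position)
n=5: L (sole option 4(W) is W)
n=6: W (go to 2, an L position)
n=7: L (sole option 6(W) is W)
n=8: W (go to 7, an L position)
n=9: L (options 3(W), 8(W) are all W)
n=10: W (go to 5, an L position)
n=11: L (sole option 10(W) is W)
n=12: W (go to 11, an L position)
n=13: L (sole option 12(W) is W)
n=14: W (go to 7, an L position)
n=15: W (go to 5, an L position)
n=16: L (options 8(W), 15(W) are all W)
n=17: W (go to 16, an L position)
n=18: W (go to 9, an L position)
n=19: L (sole option 18(W) is W)
n=20: W (go to 19, an L position)
n=21: W (go to 7, an L position)
n=22: W (go to 11, an L position)
n=23: L (sole option 22(W) is W)
n=24: W (go to 23, an L position)
n=25: L (sole option 24(W) is W)
n=26: W (go to 13, an L position)
n=27: W (go to 9, an L position)
n=28: L (options 14(W), 27(W) are all W)
n=29: W (go to 28, an L position)
n=30: L (options 10(W), 15(W), 29(W) are all W)
L entries with 1 ≤ n ≤ 30 (n=0 is outside the asked range and is not counted): n = 2, 5, 7, 9, 11, 13, 16, 19, 23, 25, 28, 30; that makes 12.

12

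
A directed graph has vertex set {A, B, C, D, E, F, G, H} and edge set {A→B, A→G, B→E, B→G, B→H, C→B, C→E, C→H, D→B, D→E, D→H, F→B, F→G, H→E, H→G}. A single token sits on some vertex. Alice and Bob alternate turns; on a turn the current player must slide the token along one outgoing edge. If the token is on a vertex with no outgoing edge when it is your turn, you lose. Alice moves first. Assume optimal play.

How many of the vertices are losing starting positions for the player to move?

2

Work bottom-up. With no move the player to move loses. Otherwise the position is W if at least one move leads to an L position for the opponent, and L if every move leads to a W.
Every edge goes from a vertex to one that appears earlier in the order E, G, H, B, F, A, D, C, so processing vertices in that order labels each vertex after all of its successors.
E: no outgoing edge → L
G: no outgoing edge → L
H: W (go to G, an L position)
B: W (go to G, an L position)
F: W (go to G, an L position)
A: W (go to G, an L position)
D: W (go to E, an L position)
C: W (go to E, an L position)
The L vertices are E, G; that is 2 in all.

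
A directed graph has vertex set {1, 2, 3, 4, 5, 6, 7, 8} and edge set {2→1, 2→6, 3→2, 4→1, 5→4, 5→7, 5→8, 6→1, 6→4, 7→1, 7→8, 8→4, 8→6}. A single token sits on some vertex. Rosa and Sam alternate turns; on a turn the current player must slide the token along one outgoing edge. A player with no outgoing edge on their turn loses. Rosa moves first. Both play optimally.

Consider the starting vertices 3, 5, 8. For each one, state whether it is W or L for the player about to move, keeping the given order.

3: L, 5: W, 8: L

Work bottom-up. With no move the player to move loses. Otherwise the position is W if at least one move leads to an L position for the opponent, and L if every move leads to a W.
Every edge goes from a vertex to one that appears earlier in the order 1, 4, 6, 8, 7, 2, 5, 3, so processing vertices in that order labels each vertex after all of its successors.
1: no outgoing edge → L
4: W (go to 1, an L position)
6: W (go to 1, an L position)
8: L (options 6(W), 4(W) are all W)
7: W (go to 8, an L position)
2: W (go to 1, an L position)
5: W (go to 8, an L position)
3: L (sole option 2(W) is W)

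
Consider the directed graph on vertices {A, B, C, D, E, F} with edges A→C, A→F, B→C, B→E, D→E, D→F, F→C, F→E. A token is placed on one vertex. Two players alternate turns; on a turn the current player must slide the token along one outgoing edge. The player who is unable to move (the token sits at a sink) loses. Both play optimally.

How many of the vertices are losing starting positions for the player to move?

Positions with no move are L. A position that does have a move is losing for the player to move precisely when every available move leads to a winning position for the opponent. Fill in the labels:
Every edge goes from a vertex to one that appears earlier in the order C, E, B, F, D, A, so processing vertices in that order labels each vertex after all of its successors.
C: no outgoing edge → L
E: no outgoing edge → L
B: →E(L), so W
F: →E(L), so W
D: →E(L), so W
A: →C(L), so W
The L vertices are C, E; that is 2 in all.

2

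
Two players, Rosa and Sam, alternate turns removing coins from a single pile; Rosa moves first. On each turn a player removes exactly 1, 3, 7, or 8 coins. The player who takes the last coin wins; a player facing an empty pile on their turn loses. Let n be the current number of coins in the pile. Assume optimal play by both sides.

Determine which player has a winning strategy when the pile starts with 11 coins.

Rosa wins.

Work bottom-up. With no move the player to move loses. Otherwise the position is W if at least one move leads to an L position for the opponent, and L if every move leads to a W.
n=0: no move → L
n=1: →0(L), so W
n=2: →1(W) only, which is W, so L
n=3: →2(L), so W
n=4: →3(W), 1(W) — all W, so L
n=5: →4(L), so W
n=6: →5(W), 3(W) — all W, so L
n=7: →6(L), so W
n=8: →0(L), so W
n=9: →6(L), so W
n=10: →2(L), so W
n=11: →4(L), so W
From 11 Rosa can remove 7, leaving 4, reaching an L position.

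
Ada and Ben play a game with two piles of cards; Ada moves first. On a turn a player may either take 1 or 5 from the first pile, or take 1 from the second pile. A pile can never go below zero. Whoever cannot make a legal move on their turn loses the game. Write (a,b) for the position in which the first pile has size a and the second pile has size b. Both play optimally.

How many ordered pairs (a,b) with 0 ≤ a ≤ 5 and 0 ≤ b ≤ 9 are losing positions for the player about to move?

Compute win/loss labels from the base case upward. A position with no move is L. Any other position is W if it can reach an L in one move, else L.
Every move lowers a or b (never raises either), so fill the grid row by row in increasing a, and left to right within a row: each cell's successors are then already labelled.
      b=0  b=1  b=2  b=3  b=4  b=5  b=6  b=7  b=8  b=9
a=0:    L    W    L    W    L    W    L    W    L    W
a=1:    W    L    W    L    W    L    W    L    W    L
a=2:    L    W    L    W    L    W    L    W    L    W
a=3:    W    L    W    L    W    L    W    L    W    L
a=4:    L    W    L    W    L    W    L    W    L    W
a=5:    W    L    W    L    W    L    W    L    W    L
Cells with no legal move (terminal, hence L): (0,0).
The remaining L cells, each justified by listing all of its moves:
(0,2): →(0,1)(W) only, which is W, so L
(0,4): →(0,3)(W) only, which is W, so L
(0,6): →(0,5)(W) only, which is W, so L
(0,8): →(0,7)(W) only, which is W, so L
(1,1): →(0,1)(W), (1,0)(W) — all W, so L
(1,3): →(0,3)(W), (1,2)(W) — all W, so L
(1,5): →(0,5)(W), (1,4)(W) — all W, so L
(1,7): →(0,7)(W), (1,6)(W) — all W, so L
(1,9): →(0,9)(W), (1,8)(W) — all W, so L
(2,0): →(1,0)(W) only, which is W, so L
(2,2): →(1,2)(W), (2,1)(W) — all W, so L
(2,4): →(1,4)(W), (2,3)(W) — all W, so L
(2,6): →(1,6)(W), (2,5)(W) — all W, so L
(2,8): →(1,8)(W), (2,7)(W) — all W, so L
(3,1): →(2,1)(W), (3,0)(W) — all W, so L
(3,3): →(2,3)(W), (3,2)(W) — all W, so L
(3,5): →(2,5)(W), (3,4)(W) — all W, so L
(3,7): →(2,7)(W), (3,6)(W) — all W, so L
(3,9): →(2,9)(W), (3,8)(W) — all W, so L
(4,0): →(3,0)(W) only, which is W, so L
(4,2): →(3,2)(W), (4,1)(W) — all W, so L
(4,4): →(3,4)(W), (4,3)(W) — all W, so L
(4,6): →(3,6)(W), (4,5)(W) — all W, so L
(4,8): →(3,8)(W), (4,7)(W) — all W, so L
(5,1): →(4,1)(W), (0,1)(W), (5,0)(W) — all W, so L
(5,3): →(4,3)(W), (0,3)(W), (5,2)(W) — all W, so L
(5,5): →(4,5)(W), (0,5)(W), (5,4)(W) — all W, so L
(5,7): →(4,7)(W), (0,7)(W), (5,6)(W) — all W, so L
(5,9): →(4,9)(W), (0,9)(W), (5,8)(W) — all W, so L
Every other cell has at least one move into one of the L cells above, so it is W.
L cells per row: a=0: 5, a=1: 5, a=2: 5, a=3: 5, a=4: 5, a=5: 5; total 30.

30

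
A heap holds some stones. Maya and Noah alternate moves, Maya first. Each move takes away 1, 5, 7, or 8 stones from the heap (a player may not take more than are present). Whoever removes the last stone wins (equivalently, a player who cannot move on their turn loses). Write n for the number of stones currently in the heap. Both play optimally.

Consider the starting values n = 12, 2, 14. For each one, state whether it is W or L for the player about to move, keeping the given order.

12: W, 2: L, 14: W

Build the W/L table. Terminal = L. A non-terminal position is W if it has a move to some L; otherwise it is L.
n=0: no move → L
n=1: reaches L-position 0 → W
n=2: only reaches 1(W), which is W → L
n=3: reaches L-position 2 → W
n=4: only reaches 3(W), which is W → L
n=5: reaches L-position 4 → W
n=6: only reaches 5(W), 1(W), all W → L
n=7: reaches L-position 6 → W
n=8: reaches L-position 0 → W
n=9: reaches L-position 4 → W
n=10: reaches L-position 2 → W
n=11: reaches L-position 6 → W
n=12: reaches L-position 4 → W
n=13: reaches L-position 6 → W
n=14: reaches L-position 6 → W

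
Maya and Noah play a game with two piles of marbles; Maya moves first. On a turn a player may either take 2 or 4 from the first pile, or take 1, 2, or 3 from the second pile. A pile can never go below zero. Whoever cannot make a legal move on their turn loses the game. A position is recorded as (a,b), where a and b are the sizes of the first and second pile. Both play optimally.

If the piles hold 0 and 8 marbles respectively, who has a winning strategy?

Work bottom-up. With no move the player to move loses. Otherwise the position is W if at least one move leads to an L position for the opponent, and L if every move leads to a W.
No move ever increases a pile, so every position that can arise here has a ≤ 0 and b ≤ 8; it is enough to label the cells with 0 ≤ a ≤ 0 and 0 ≤ b ≤ 8.
Every move lowers a or b (never raises either), so fill the grid row by row in increasing a, and left to right within a row: each cell's successors are then already labelled.
      b=0  b=1  b=2  b=3  b=4  b=5  b=6  b=7  b=8
a=0:    L    W    W    W    L    W    W    W    L
Cells with no legal move (terminal, hence L): (0,0).
The remaining L cells, each justified by listing all of its moves:
(0,4): moves to (0,3)(W), (0,2)(W), (0,1)(W); every one is W ⇒ L
(0,8): moves to (0,7)(W), (0,6)(W), (0,5)(W); every one is W ⇒ L
Every other cell has at least one move into one of the L cells above, so it is W.
The starting position (0,8) is L: whatever Maya does, the opponent receives a W position.

Noah wins.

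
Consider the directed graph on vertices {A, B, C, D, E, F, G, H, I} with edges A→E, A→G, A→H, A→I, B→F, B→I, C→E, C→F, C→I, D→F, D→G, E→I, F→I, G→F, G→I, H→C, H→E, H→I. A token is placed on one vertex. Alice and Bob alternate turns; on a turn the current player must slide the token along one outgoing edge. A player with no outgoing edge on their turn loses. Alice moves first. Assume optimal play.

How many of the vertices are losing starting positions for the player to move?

Classify positions by backward induction: terminal positions (no move available) are L. From any other position, the mover wins iff some move reaches an L.
Every edge goes from a vertex to one that appears earlier in the order I, F, E, C, G, H, A, B, D, so processing vertices in that order labels each vertex after all of its successors.
I: no outgoing edge → L
F: →I(L), so W
E: →I(L), so W
C: →I(L), so W
G: →I(L), so W
H: →I(L), so W
A: →I(L), so W
B: →I(L), so W
D: →G(W), F(W) — all W, so L
The L vertices are D, I; that is 2 in all.

2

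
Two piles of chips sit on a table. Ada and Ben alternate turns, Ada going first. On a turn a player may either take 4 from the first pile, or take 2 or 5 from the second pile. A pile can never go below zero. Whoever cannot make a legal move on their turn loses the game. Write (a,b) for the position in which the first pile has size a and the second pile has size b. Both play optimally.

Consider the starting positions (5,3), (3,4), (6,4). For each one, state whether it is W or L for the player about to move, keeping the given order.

(5,3): L, (3,4): L, (6,4): W

Work bottom-up. With no move the player to move loses. Otherwise the position is W if at least one move leads to an L position for the opponent, and L if every move leads to a W.
No move ever increases a pile, so every position that can arise here has a ≤ 6 and b ≤ 4; it is enough to label the cells with 0 ≤ a ≤ 6 and 0 ≤ b ≤ 4.
Every move lowers a or b (never raises either), so fill the grid row by row in increasing a, and left to right within a row: each cell's successors are then already labelled.
      b=0  b=1  b=2  b=3  b=4
a=0:    L    L    W    W    L
a=1:    L    L    W    W    L
a=2:    L    L    W    W    L
a=3:    L    L    W    W    L
a=4:    W    W    L    L    W
a=5:    W    W    L    L    W
a=6:    W    W    L    L    W
Cells with no legal move (terminal, hence L): (0,0), (0,1), (1,0), (1,1), (2,0), (2,1), (3,0), (3,1).
The remaining L cells, each justified by listing all of its moves:
(0,4): the only move is to (0,2)(W), a W ⇒ L
(1,4): the only move is to (1,2)(W), a W ⇒ L
(2,4): the only move is to (2,2)(W), a W ⇒ L
(3,4): the only move is to (3,2)(W), a W ⇒ L
(4,2): moves to (0,2)(W), (4,0)(W); every one is W ⇒ L
(4,3): moves to (0,3)(W), (4,1)(W); every one is W ⇒ L
(5,2): moves to (1,2)(W), (5,0)(W); every one is W ⇒ L
(5,3): moves to (1,3)(W), (5,1)(W); every one is W ⇒ L
(6,2): moves to (2,2)(W), (6,0)(W); every one is W ⇒ L
(6,3): moves to (2,3)(W), (6,1)(W); every one is W ⇒ L
Every other cell has at least one move into one of the L cells above, so it is W.
(5,3): one of the L cells justified above, so L
(3,4): one of the L cells justified above, so L
(6,4): the move to (2,4) reaches an L cell, so W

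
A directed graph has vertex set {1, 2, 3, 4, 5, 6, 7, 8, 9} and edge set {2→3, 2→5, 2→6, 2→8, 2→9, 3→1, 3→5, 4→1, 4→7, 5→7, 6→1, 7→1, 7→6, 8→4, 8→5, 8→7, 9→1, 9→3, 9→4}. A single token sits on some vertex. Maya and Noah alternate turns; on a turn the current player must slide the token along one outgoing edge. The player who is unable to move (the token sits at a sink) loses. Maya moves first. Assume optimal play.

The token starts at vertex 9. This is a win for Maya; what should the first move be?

Move to 1.

Label each position W (a win for the player to move) or L (a loss). A position with no legal move is L; any other position is W exactly when some move reaches an L, and L when every move reaches a W.
Every edge goes from a vertex to one that appears earlier in the order 1, 6, 7, 4, 5, 8, 3, 9, 2, so processing vertices in that order labels each vertex after all of its successors.
1: no outgoing edge → L
6: →1(L), so W
7: →1(L), so W
4: →1(L), so W
5: →7(W) only, which is W, so L
8: →5(L), so W
3: →5(L), so W
9: →1(L), so W
2: →5(L), so W
From 9, the L positions reachable in one move are: 1.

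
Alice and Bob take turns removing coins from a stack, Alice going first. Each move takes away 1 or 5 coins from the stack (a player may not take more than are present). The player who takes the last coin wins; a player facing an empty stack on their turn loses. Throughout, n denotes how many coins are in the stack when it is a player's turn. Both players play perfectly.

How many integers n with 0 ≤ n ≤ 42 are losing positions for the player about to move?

22

Work bottom-up. With no move the player to move loses. Otherwise the position is W if at least one move leads to an L position for the opponent, and L if every move leads to a W.
n=0: no move → L
n=1: reaches L-position 0 → W
n=2: only reaches 1(W), which is W → L
n=3: reaches L-position 2 → W
n=4: only reaches 3(W), which is W → L
n=5: reaches L-position 4 → W
n=6: only reaches 5(W), 1(W), all W → L
n=7: reaches L-position 6 → W
n=8: only reaches 7(W), 3(W), all W → L
n=9: reaches L-position 8 → W
n=10: only reaches 9(W), 5(W), all W → L
n=11: reaches L-position 10 → W
n=12: only reaches 11(W), 7(W), all W → L
n=13: reaches L-position 12 → W
n=14: only reaches 13(W), 9(W), all W → L
n=15: reaches L-position 14 → W
n=16: only reaches 15(W), 11(W), all W → L
n=17: reaches L-position 16 → W
n=18: only reaches 17(W), 13(W), all W → L
n=19: reaches L-position 18 → W
n=20: only reaches 19(W), 15(W), all W → L
n=21: reaches L-position 20 → W
n=22: only reaches 21(W), 17(W), all W → L
n=23: reaches L-position 22 → W
n=24: only reaches 23(W), 19(W), all W → L
n=25: reaches L-position 24 → W
n=26: only reaches 25(W), 21(W), all W → L
n=27: reaches L-position 26 → W
n=28: only reaches 27(W), 23(W), all W → L
n=29: reaches L-position 28 → W
n=30: only reaches 29(W), 25(W), all W → L
n=31: reaches L-position 30 → W
n=32: only reaches 31(W), 27(W), all W → L
n=33: reaches L-position 32 → W
n=34: only reaches 33(W), 29(W), all W → L
n=35: reaches L-position 34 → W
n=36: only reaches 35(W), 31(W), all W → L
n=37: reaches L-position 36 → W
n=38: only reaches 37(W), 33(W), all W → L
n=39: reaches L-position 38 → W
n=40: only reaches 39(W), 35(W), all W → L
n=41: reaches L-position 40 → W
n=42: only reaches 41(W), 37(W), all W → L
L entries with 0 ≤ n ≤ 42: n = 0, 2, 4, 6, 8, 10, 12, 14, 16, 18, 20, 22, 24, 26, 28, 30, 32, 34, 36, 38, 40, 42; that makes 22.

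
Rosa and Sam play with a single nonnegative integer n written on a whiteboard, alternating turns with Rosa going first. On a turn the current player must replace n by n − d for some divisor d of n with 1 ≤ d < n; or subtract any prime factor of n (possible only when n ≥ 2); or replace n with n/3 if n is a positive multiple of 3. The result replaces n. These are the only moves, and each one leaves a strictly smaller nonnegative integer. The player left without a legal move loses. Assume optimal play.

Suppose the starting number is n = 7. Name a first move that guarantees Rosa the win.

Move to 0.

Positions with no move are L. A position that does have a move is losing for the player to move precisely when every available move leads to a winning position for the opponent. Fill in the labels:
n=0: no move → L
n=1: no move → L
n=2: →0(L), so W
n=3: →0(L), so W
n=4: →2(W), 3(W) — all W, so L
n=5: →0(L), so W
n=6: →4(L), so W
n=7: →0(L), so W
From 7, the L positions reachable in one move are: 0.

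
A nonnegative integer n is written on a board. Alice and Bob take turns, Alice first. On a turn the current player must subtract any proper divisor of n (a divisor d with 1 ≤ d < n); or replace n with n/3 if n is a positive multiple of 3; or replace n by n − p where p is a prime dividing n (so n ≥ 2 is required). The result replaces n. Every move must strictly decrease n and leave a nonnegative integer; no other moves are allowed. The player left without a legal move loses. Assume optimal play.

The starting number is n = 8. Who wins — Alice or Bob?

Alice wins.

Work bottom-up. With no move the player to move loses. Otherwise the position is W if at least one move leads to an L position for the opponent, and L if every move leads to a W.
n=0: no move → L
n=1: no move → L
n=2: reaches L-position 0 → W
n=3: reaches L-position 0 → W
n=4: only reaches 2(W), 3(W), all W → L
n=5: reaches L-position 0 → W
n=6: reaches L-position 4 → W
n=7: reaches L-position 0 → W
n=8: reaches L-position 4 → W
From 8 Alice can move to 4, reaching an L position.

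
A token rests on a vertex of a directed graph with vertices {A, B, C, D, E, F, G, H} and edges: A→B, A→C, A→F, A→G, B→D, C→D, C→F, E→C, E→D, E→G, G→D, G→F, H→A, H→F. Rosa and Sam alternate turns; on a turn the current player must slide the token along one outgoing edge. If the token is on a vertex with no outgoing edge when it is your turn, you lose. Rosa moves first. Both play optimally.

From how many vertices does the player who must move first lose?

Work bottom-up. With no move the player to move loses. Otherwise the position is W if at least one move leads to an L position for the opponent, and L if every move leads to a W.
Every edge goes from a vertex to one that appears earlier in the order F, D, C, G, B, A, E, H, so processing vertices in that order labels each vertex after all of its successors.
F: no outgoing edge → L
D: no outgoing edge → L
C: →D(L), so W
G: →D(L), so W
B: →D(L), so W
A: →F(L), so W
E: →D(L), so W
H: →F(L), so W
The L vertices are D, F; that is 2 in all.

2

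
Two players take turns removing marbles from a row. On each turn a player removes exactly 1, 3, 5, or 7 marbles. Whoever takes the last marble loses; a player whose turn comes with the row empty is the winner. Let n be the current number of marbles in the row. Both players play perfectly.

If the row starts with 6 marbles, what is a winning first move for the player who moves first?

Classify positions by backward induction: terminal positions (no move available) are W. From any other position, the mover wins iff some move reaches an L.
n=0: no move; the opponent has just taken the last marble and therefore loses → W
n=1: →0(W) only, which is W, so L
n=2: →1(L), so W
n=3: →2(W), 0(W) — all W, so L
n=4: →3(L), so W
n=5: →4(W), 2(W), 0(W) — all W, so L
n=6: →5(L), so W
From 6, the L positions reachable in one move are: 5, 3, 1. Any move reaching one of these is winning.

Remove 1, leaving 5.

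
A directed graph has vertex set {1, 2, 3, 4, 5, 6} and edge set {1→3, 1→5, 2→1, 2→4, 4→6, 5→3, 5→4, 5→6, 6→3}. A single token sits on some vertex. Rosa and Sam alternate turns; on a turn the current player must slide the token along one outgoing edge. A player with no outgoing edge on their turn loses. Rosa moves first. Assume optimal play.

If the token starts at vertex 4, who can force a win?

Use the standard recursion: the mover loses at a terminal position; elsewhere, the mover wins exactly when some move hands the opponent an L position.
Every edge goes from a vertex to one that appears earlier in the order 3, 6, 4, 5, 1, 2, so processing vertices in that order labels each vertex after all of its successors.
3: no outgoing edge → L
6: W (go to 3, an L position)
4: L (sole option 6(W) is W)
5: W (go to 4, an L position)
1: W (go to 3, an L position)
2: W (go to 4, an L position)
The starting position 4 is L: whatever Rosa does, the opponent receives a W position.

Sam wins.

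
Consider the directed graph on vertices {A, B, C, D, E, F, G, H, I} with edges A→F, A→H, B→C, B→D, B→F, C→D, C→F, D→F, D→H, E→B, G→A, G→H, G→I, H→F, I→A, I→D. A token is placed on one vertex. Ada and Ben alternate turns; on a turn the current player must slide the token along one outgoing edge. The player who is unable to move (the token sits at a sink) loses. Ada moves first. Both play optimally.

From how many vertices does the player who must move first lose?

Use the standard recursion: the mover loses at a terminal position; elsewhere, the mover wins exactly when some move hands the opponent an L position.
Every edge goes from a vertex to one that appears earlier in the order F, H, A, D, I, C, B, G, E, so processing vertices in that order labels each vertex after all of its successors.
F: no outgoing edge → L
H: can move to F, which is L ⇒ W
A: can move to F, which is L ⇒ W
D: can move to F, which is L ⇒ W
I: moves to D(W), A(W); every one is W ⇒ L
C: can move to F, which is L ⇒ W
B: can move to F, which is L ⇒ W
G: can move to I, which is L ⇒ W
E: the only move is to B(W), a W ⇒ L
The L vertices are E, F, I; that is 3 in all.

3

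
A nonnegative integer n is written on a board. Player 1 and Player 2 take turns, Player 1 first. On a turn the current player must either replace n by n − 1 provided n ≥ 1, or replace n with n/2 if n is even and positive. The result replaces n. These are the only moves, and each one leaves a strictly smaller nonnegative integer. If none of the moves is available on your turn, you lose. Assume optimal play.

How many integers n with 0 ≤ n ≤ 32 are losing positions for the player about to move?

Classify positions by backward induction: terminal positions (no move available) are L. From any other position, the mover wins iff some move reaches an L.
n=0: no move → L
n=1: →0(L), so W
n=2: →1(W) only, which is W, so L
n=3: →2(L), so W
n=4: →2(L), so W
n=5: →4(W) only, which is W, so L
n=6: →5(L), so W
n=7: →6(W) only, which is W, so L
n=8: →7(L), so W
n=9: →8(W) only, which is W, so L
n=10: →5(L), so W
n=11: →10(W) only, which is W, so L
n=12: →11(L), so W
n=13: →12(W) only, which is W, so L
n=14: →7(L), so W
n=15: →14(W) only, which is W, so L
n=16: →15(L), so W
n=17: →16(W) only, which is W, so L
n=18: →9(L), so W
n=19: →18(W) only, which is W, so L
n=20: →19(L), so W
n=21: →20(W) only, which is W, so L
n=22: →11(L), so W
n=23: →22(W) only, which is W, so L
n=24: →23(L), so W
n=25: →24(W) only, which is W, so L
n=26: →13(L), so W
n=27: →26(W) only, which is W, so L
n=28: →27(L), so W
n=29: →28(W) only, which is W, so L
n=30: →15(L), so W
n=31: →30(W) only, which is W, so L
n=32: →31(L), so W
L entries with 0 ≤ n ≤ 32: n = 0, 2, 5, 7, 9, 11, 13, 15, 17, 19, 21, 23, 25, 27, 29, 31; that makes 16.

16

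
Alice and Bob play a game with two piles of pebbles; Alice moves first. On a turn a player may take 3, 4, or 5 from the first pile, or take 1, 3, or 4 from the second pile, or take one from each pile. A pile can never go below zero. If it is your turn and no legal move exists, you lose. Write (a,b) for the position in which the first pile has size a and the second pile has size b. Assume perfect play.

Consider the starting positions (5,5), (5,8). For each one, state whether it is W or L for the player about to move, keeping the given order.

(5,5): W, (5,8): L

Classify positions by backward induction: terminal positions (no move available) are L. From any other position, the mover wins iff some move reaches an L.
No move ever increases a pile, so every position that can arise here has a ≤ 5 and b ≤ 8; it is enough to label the cells with 0 ≤ a ≤ 5 and 0 ≤ b ≤ 8.
Every move lowers a or b (never raises either), so fill the grid row by row in increasing a, and left to right within a row: each cell's successors are then already labelled.
      b=0  b=1  b=2  b=3  b=4  b=5  b=6  b=7  b=8
a=0:    L    W    L    W    W    W    W    L    W
a=1:    L    W    L    W    W    W    W    L    W
a=2:    L    W    L    W    W    W    W    L    W
a=3:    W    W    W    W    L    W    L    W    W
a=4:    W    L    W    L    W    W    W    W    L
a=5:    W    L    W    L    W    W    W    W    L
Cells with no legal move (terminal, hence L): (0,0), (1,0), (2,0).
The remaining L cells, each justified by listing all of its moves:
(0,2): only reaches (0,1)(W), which is W → L
(0,7): only reaches (0,6)(W), (0,4)(W), (0,3)(W), all W → L
(1,2): only reaches (1,1)(W), (0,1)(W), all W → L
(1,7): only reaches (1,6)(W), (1,4)(W), (1,3)(W), (0,6)(W), all W → L
(2,2): only reaches (2,1)(W), (1,1)(W), all W → L
(2,7): only reaches (2,6)(W), (2,4)(W), (2,3)(W), (1,6)(W), all W → L
(3,4): only reaches (0,4)(W), (3,3)(W), (3,1)(W), (3,0)(W), (2,3)(W), all W → L
(3,6): only reaches (0,6)(W), (3,5)(W), (3,3)(W), (3,2)(W), (2,5)(W), all W → L
(4,1): only reaches (1,1)(W), (0,1)(W), (4,0)(W), (3,0)(W), all W → L
(4,3): only reaches (1,3)(W), (0,3)(W), (4,2)(W), (4,0)(W), (3,2)(W), all W → L
(4,8): only reaches (1,8)(W), (0,8)(W), (4,7)(W), (4,5)(W), (4,4)(W), (3,7)(W), all W → L
(5,1): only reaches (2,1)(W), (1,1)(W), (0,1)(W), (5,0)(W), (4,0)(W), all W → L
(5,3): only reaches (2,3)(W), (1,3)(W), (0,3)(W), (5,2)(W), (5,0)(W), (4,2)(W), all W → L
(5,8): only reaches (2,8)(W), (1,8)(W), (0,8)(W), (5,7)(W), (5,5)(W), (5,4)(W), (4,7)(W), all W → L
Every other cell has at least one move into one of the L cells above, so it is W.
(5,5): the move to (5,1) reaches an L cell, so W
(5,8): one of the L cells justified above, so L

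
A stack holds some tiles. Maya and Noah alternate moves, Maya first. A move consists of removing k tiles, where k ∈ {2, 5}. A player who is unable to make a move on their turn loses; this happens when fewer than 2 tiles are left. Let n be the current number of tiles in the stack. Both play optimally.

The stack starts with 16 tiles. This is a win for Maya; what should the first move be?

Remove 2, leaving 14.

Work bottom-up. With no move the player to move loses. Otherwise the position is W if at least one move leads to an L position for the opponent, and L if every move leads to a W.
n=0: no move → L
n=1: no move → L
n=2: reaches L-position 0 → W
n=3: reaches L-position 1 → W
n=4: only reaches 2(W), which is W → L
n=5: reaches L-position 0 → W
n=6: reaches L-position 4 → W
n=7: only reaches 5(W), 2(W), all W → L
n=8: only reaches 6(W), 3(W), all W → L
n=9: reaches L-position 7 → W
n=10: reaches L-position 8 → W
n=11: only reaches 9(W), 6(W), all W → L
n=12: reaches L-position 7 → W
n=13: reaches L-position 11 → W
n=14: only reaches 12(W), 9(W), all W → L
n=15: only reaches 13(W), 10(W), all W → L
n=16: reaches L-position 14 → W
From 16, the L positions reachable in one move are: 14, 11. Any move reaching one of these is winning.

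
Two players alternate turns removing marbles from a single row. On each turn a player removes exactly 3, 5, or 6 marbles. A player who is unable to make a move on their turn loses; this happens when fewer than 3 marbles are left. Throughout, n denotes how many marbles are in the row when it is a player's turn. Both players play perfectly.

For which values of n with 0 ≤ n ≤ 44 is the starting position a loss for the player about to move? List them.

Classify positions by backward induction: terminal positions (no move available) are L. From any other position, the mover wins iff some move reaches an L.
n=0: no move → L
n=1: no move → L
n=2: no move → L
n=3: can move to 0, which is L ⇒ W
n=4: can move to 1, which is L ⇒ W
n=5: can move to 2, which is L ⇒ W
n=6: can move to 1, which is L ⇒ W
n=7: can move to 2, which is L ⇒ W
n=8: can move to 2, which is L ⇒ W
n=9: moves to 6(W), 4(W), 3(W); every one is W ⇒ L
n=10: moves to 7(W), 5(W), 4(W); every one is W ⇒ L
n=11: moves to 8(W), 6(W), 5(W); every one is W ⇒ L
n=12: can move to 9, which is L ⇒ W
n=13: can move to 10, which is L ⇒ W
n=14: can move to 11, which is L ⇒ W
n=15: can move to 10, which is L ⇒ W
n=16: can move to 11, which is L ⇒ W
n=17: can move to 11, which is L ⇒ W
n=18: moves to 15(W), 13(W), 12(W); every one is W ⇒ L
n=19: moves to 16(W), 14(W), 13(W); every one is W ⇒ L
n=20: moves to 17(W), 15(W), 14(W); every one is W ⇒ L
n=21: can move to 18, which is L ⇒ W
n=22: can move to 19, which is L ⇒ W
n=23: can move to 20, which is L ⇒ W
n=24: can move to 19, which is L ⇒ W
n=25: can move to 20, which is L ⇒ W
n=26: can move to 20, which is L ⇒ W
n=27: moves to 24(W), 22(W), 21(W); every one is W ⇒ L
n=28: moves to 25(W), 23(W), 22(W); every one is W ⇒ L
n=29: moves to 26(W), 24(W), 23(W); every one is W ⇒ L
n=30: can move to 27, which is L ⇒ W
n=31: can move to 28, which is L ⇒ W
n=32: can move to 29, which is L ⇒ W
n=33: can move to 28, which is L ⇒ W
n=34: can move to 29, which is L ⇒ W
n=35: can move to 29, which is L ⇒ W
n=36: moves to 33(W), 31(W), 30(W); every one is W ⇒ L
n=37: moves to 34(W), 32(W), 31(W); every one is W ⇒ L
n=38: moves to 35(W), 33(W), 32(W); every one is W ⇒ L
n=39: can move to 36, which is L ⇒ W
n=40: can move to 37, which is L ⇒ W
n=41: can move to 38, which is L ⇒ W
n=42: can move to 37, which is L ⇒ W
n=43: can move to 38, which is L ⇒ W
n=44: can move to 38, which is L ⇒ W
The losing starting values of n are exactly the entries labelled L in this table (15 of them).

0, 1, 2, 9, 10, 11, 18, 19, 20, 27, 28, 29, 36, 37, 38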